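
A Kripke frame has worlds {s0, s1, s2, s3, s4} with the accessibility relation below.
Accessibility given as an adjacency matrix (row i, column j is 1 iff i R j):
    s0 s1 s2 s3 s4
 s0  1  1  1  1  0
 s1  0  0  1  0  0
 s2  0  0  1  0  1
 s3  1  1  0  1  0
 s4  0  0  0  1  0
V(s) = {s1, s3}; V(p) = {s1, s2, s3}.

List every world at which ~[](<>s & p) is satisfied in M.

s0, s1, s2, s3

Recall that []ψ holds at a world iff ψ holds at every accessible world, and <>ψ holds iff ψ holds at some accessible world.
Let φ = ~[](<>s & p). Evaluate φ at each world:
  s0 (successors {s0, s1, s2, s3}): φ is true.
  s1 (successors {s2}): φ is true.
  s2 (successors {s2, s4}): φ is true.
  s3 (successors {s0, s1, s3}): φ is true.
  s4 (successors {s3}): φ is false.
For instance, at s4:
  At s4: [](<>s & p) is true, so ~[](<>s & p) is false.
    At s4: [](<>s & p) requires <>s & p at every successor {s3}.
      At s3: <>s & p is true.
    So [](<>s & p) is true at s4.
Satisfying worlds: {s0, s1, s2, s3}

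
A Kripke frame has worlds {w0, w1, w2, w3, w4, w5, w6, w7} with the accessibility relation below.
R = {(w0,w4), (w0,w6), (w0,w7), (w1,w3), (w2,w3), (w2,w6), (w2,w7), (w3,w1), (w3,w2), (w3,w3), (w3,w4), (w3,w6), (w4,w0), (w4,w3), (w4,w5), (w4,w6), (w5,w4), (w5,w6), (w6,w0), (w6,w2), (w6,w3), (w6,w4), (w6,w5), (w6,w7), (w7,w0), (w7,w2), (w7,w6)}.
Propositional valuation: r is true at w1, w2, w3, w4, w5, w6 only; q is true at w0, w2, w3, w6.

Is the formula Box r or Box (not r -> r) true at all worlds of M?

No

Recall that Box ψ holds at a world iff ψ holds at every accessible world, and Dia ψ holds iff ψ holds at some accessible world.
Let φ = Box r or Box (not r -> r). Evaluate φ at each world:
  w0 (successors {w4, w6, w7}): φ is false.
  w1 (successors {w3}): φ is true.
  w2 (successors {w3, w6, w7}): φ is false.
  w3 (successors {w1, w2, w3, w4, w6}): φ is true.
  w4 (successors {w0, w3, w5, w6}): φ is false.
  w5 (successors {w4, w6}): φ is true.
  w6 (successors {w0, w2, w3, w4, w5, w7}): φ is false.
  w7 (successors {w0, w2, w6}): φ is false.
Detail at w0 (counterexample):
  At w0: Box r is false, Box (not r -> r) is false, so Box r or Box (not r -> r) is false.
    At w0: Box r requires r at every successor {w4, w6, w7}.
      r fails at w7, so Box r is false at w0.
    At w0: Box (not r -> r) requires not r -> r at every successor {w4, w6, w7}.
      not r -> r fails at w7, so Box (not r -> r) is false at w0.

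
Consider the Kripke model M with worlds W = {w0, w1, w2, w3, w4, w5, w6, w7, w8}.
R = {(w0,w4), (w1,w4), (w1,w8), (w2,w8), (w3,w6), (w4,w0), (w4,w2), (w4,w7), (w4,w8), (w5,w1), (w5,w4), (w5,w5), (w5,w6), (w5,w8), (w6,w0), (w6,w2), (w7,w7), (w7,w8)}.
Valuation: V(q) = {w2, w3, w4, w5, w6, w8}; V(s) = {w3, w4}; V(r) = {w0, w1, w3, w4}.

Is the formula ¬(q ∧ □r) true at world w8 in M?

No

At w8: q ∧ □r is true, so ¬(q ∧ □r) is false.
  At w8: q is true, □r is true, so q ∧ □r is true.
    At w8: no accessible worlds, so □r holds vacuously.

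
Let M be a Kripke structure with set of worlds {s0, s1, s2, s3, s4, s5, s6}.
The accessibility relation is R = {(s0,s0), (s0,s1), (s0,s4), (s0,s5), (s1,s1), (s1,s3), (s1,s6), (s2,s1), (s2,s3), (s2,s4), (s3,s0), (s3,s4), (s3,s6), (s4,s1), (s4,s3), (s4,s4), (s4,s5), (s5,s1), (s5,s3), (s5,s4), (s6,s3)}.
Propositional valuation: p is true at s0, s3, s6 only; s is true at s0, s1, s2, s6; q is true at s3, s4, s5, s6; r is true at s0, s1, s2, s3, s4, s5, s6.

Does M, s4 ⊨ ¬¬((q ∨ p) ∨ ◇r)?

At s4: ¬((q ∨ p) ∨ ◇r) is false, so ¬¬((q ∨ p) ∨ ◇r) is true.
  At s4: (q ∨ p) ∨ ◇r is true, so ¬((q ∨ p) ∨ ◇r) is false.
    At s4: q ∨ p is true, ◇r is true, so (q ∨ p) ∨ ◇r is true.
      At s4: ◇r requires r at some successor in {s1, s3, s4, s5}.
        r holds at s1, so ◇r is true at s4.

Yes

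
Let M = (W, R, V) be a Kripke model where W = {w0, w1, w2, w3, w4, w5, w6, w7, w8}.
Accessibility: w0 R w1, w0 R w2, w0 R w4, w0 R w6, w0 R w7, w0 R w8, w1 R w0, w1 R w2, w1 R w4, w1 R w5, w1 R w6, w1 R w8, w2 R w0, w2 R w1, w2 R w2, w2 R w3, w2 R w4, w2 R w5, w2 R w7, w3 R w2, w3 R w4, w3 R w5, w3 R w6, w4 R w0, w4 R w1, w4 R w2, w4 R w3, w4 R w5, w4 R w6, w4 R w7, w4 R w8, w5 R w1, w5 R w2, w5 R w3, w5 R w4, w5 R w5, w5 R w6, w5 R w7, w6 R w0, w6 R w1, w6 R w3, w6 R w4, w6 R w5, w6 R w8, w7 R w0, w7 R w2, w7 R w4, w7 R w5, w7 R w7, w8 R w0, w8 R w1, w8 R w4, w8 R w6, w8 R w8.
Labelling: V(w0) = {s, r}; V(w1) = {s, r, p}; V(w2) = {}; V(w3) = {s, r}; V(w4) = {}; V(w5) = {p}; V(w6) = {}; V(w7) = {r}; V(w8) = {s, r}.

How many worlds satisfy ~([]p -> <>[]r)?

Recall that []ψ holds at a world iff ψ holds at every accessible world, and <>ψ holds iff ψ holds at some accessible world.
Let φ = ~([]p -> <>[]r). Evaluate φ at each world:
  w0 (successors {w1, w2, w4, w6, w7, w8}): φ is false.
  w1 (successors {w0, w2, w4, w5, w6, w8}): φ is false.
  w2 (successors {w0, w1, w2, w3, w4, w5, w7}): φ is false.
  w3 (successors {w2, w4, w5, w6}): φ is false.
  w4 (successors {w0, w1, w2, w3, w5, w6, w7, w8}): φ is false.
  w5 (successors {w1, w2, w3, w4, w5, w6, w7}): φ is false.
  w6 (successors {w0, w1, w3, w4, w5, w8}): φ is false.
  w7 (successors {w0, w2, w4, w5, w7}): φ is false.
  w8 (successors {w0, w1, w4, w6, w8}): φ is false.
For instance, at w3:
  At w3: []p -> <>[]r is true, so ~([]p -> <>[]r) is false.
    At w3: []p is false, <>[]r is false, so []p -> <>[]r is true.
      At w3: []p requires p at every successor {w2, w4, w5, w6}.
        p fails at w2, so []p is false at w3.
      At w3: <>[]r requires []r at some successor in {w2, w4, w5, w6}.
        At w2: []r is false.
        At w4: []r is false.
        At w5: []r is false.
        At w6: []r is false.
      So <>[]r is false at w3.
Satisfying worlds: none.

0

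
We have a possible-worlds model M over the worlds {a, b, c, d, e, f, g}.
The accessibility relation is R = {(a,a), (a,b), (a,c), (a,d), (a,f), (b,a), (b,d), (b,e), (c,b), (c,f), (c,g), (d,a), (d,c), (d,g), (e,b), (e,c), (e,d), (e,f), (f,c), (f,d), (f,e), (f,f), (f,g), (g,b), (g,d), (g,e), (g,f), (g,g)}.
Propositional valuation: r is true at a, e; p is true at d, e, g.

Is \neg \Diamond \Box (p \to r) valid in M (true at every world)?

Let φ = \neg \Diamond \Box (p \to r). Evaluate φ at each world:
  a (successors {a, b, c, d, f}): φ is true.
  b (successors {a, d, e}): φ is true.
  c (successors {b, f, g}): φ is true.
  d (successors {a, c, g}): φ is true.
  e (successors {b, c, d, f}): φ is true.
  f (successors {c, d, e, f, g}): φ is true.
  g (successors {b, d, e, f, g}): φ is true.
For instance, at f:
  At f: \Diamond \Box (p \to r) is false, so \neg \Diamond \Box (p \to r) is true.
    At f: \Diamond \Box (p \to r) requires \Box (p \to r) at some successor in {c, d, e, f, g}.
      At c: \Box (p \to r) is false.
      At d: \Box (p \to r) is false.
      At e: \Box (p \to r) is false.
      At f: \Box (p \to r) is false.
      At g: \Box (p \to r) is false.
    So \Diamond \Box (p \to r) is false at f.

Yes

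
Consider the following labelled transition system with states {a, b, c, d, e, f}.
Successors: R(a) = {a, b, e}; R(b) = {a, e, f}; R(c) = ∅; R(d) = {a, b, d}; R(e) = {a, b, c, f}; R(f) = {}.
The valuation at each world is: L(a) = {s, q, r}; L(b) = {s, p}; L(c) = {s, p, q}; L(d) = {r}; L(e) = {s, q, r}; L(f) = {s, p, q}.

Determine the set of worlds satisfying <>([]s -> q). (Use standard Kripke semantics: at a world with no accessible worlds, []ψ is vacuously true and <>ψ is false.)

a, b, d, e

Let φ = <>([]s -> q). Evaluate φ at each world:
  a (successors {a, b, e}): φ is true.
  b (successors {a, e, f}): φ is true.
  c (successors ∅): φ is false.
  d (successors {a, b, d}): φ is true.
  e (successors {a, b, c, f}): φ is true.
  f (successors ∅): φ is false.
For instance, at a:
  At a: <>([]s -> q) requires []s -> q at some successor in {a, b, e}.
    []s -> q holds at a, so <>([]s -> q) is true at a.
      At a: []s is true, q is true, so []s -> q is true.
Satisfying worlds: {a, b, d, e}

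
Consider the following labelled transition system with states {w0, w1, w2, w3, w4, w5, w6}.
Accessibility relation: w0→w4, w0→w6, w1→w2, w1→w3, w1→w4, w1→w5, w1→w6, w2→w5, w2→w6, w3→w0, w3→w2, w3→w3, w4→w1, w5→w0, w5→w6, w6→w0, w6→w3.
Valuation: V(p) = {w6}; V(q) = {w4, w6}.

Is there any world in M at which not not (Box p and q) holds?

No

Let φ = not not (Box p and q). Evaluate φ at each world:
  w0 (successors {w4, w6}): φ is false.
  w1 (successors {w2, w3, w4, w5, w6}): φ is false.
  w2 (successors {w5, w6}): φ is false.
  w3 (successors {w0, w2, w3}): φ is false.
  w4 (successors {w1}): φ is false.
  w5 (successors {w0, w6}): φ is false.
  w6 (successors {w0, w3}): φ is false.
For instance, at w1:
  At w1: not (Box p and q) is true, so not not (Box p and q) is false.
    At w1: Box p and q is false, so not (Box p and q) is true.
      At w1: Box p is false, q is false, so Box p and q is false.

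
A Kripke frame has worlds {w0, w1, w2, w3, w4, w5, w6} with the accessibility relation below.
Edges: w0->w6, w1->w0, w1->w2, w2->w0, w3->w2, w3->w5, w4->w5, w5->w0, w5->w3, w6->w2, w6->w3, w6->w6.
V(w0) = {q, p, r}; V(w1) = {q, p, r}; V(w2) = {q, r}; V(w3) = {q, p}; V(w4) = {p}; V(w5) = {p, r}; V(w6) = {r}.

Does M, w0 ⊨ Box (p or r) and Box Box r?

Recall that Box ψ holds at a world iff ψ holds at every accessible world, and Dia ψ holds iff ψ holds at some accessible world.
At w0: Box (p or r) is true, Box Box r is false, so Box (p or r) and Box Box r is false.
  At w0: Box (p or r) requires p or r at every successor {w6}.
    At w6: p or r is true.
  So Box (p or r) is true at w0.
  At w0: Box Box r requires Box r at every successor {w6}.
    Box r fails at w6, so Box Box r is false at w0.
      At w6: Box r requires r at every successor {w2, w3, w6}.
        r fails at w3, so Box r is false at w6.

No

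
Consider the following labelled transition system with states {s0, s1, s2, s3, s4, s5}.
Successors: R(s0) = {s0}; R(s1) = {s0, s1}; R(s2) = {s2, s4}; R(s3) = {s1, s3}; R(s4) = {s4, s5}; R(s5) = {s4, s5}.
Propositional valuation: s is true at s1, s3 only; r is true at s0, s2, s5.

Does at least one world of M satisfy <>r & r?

Let φ = <>r & r. Evaluate φ at each world:
  s0 (successors {s0}): φ is true.
  s1 (successors {s0, s1}): φ is false.
  s2 (successors {s2, s4}): φ is true.
  s3 (successors {s1, s3}): φ is false.
  s4 (successors {s4, s5}): φ is false.
  s5 (successors {s4, s5}): φ is true.
Detail at s0 (witness):
  At s0: <>r is true, r is true, so <>r & r is true.
    At s0: <>r requires r at some successor in {s0}.
      r holds at s0, so <>r is true at s0.

Yes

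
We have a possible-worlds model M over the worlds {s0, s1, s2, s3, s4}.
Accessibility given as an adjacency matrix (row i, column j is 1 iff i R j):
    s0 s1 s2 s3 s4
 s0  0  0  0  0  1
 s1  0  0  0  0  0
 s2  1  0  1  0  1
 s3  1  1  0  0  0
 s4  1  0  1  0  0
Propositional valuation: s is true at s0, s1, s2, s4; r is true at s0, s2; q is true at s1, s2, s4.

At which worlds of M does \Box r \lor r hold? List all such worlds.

Let φ = \Box r \lor r. Evaluate φ at each world:
  s0 (successors {s4}): φ is true.
  s1 (successors ∅): φ is true.
  s2 (successors {s0, s2, s4}): φ is true.
  s3 (successors {s0, s1}): φ is false.
  s4 (successors {s0, s2}): φ is true.
For instance, at s3:
  At s3: \Box r is false, r is false, so \Box r \lor r is false.
    At s3: \Box r requires r at every successor {s0, s1}.
      r fails at s1, so \Box r is false at s3.
Satisfying worlds: {s0, s1, s2, s4}

s0, s1, s2, s4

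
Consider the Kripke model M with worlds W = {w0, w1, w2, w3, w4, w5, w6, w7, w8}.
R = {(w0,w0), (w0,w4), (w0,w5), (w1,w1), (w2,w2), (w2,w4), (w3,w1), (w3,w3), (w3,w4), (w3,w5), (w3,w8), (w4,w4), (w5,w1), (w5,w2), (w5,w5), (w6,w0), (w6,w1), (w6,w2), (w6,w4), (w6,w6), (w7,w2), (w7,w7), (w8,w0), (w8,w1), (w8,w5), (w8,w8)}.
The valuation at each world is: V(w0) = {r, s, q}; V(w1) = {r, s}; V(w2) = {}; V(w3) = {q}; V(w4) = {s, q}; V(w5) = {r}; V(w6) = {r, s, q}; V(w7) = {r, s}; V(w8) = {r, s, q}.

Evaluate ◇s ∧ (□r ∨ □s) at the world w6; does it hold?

At w6: ◇s is true, □r ∨ □s is false, so ◇s ∧ (□r ∨ □s) is false.
  At w6: ◇s requires s at some successor in {w0, w1, w2, w4, w6}.
    s holds at w0, so ◇s is true at w6.
  At w6: □r is false, □s is false, so □r ∨ □s is false.
    At w6: □r requires r at every successor {w0, w1, w2, w4, w6}.
      r fails at w2, so □r is false at w6.
    At w6: □s requires s at every successor {w0, w1, w2, w4, w6}.
      s fails at w2, so □s is false at w6.

No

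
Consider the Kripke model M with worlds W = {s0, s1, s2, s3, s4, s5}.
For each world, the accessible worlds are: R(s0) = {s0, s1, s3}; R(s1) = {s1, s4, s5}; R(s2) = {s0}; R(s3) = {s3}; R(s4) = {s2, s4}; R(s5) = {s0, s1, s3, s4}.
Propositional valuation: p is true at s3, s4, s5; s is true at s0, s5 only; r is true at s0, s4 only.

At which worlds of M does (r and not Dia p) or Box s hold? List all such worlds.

Let φ = (r and not Dia p) or Box s. Evaluate φ at each world:
  s0 (successors {s0, s1, s3}): φ is false.
  s1 (successors {s1, s4, s5}): φ is false.
  s2 (successors {s0}): φ is true.
  s3 (successors {s3}): φ is false.
  s4 (successors {s2, s4}): φ is false.
  s5 (successors {s0, s1, s3, s4}): φ is false.
For instance, at s4:
  At s4: r and not Dia p is false, Box s is false, so (r and not Dia p) or Box s is false.
    At s4: r is true, not Dia p is false, so r and not Dia p is false.
      At s4: Dia p is true, so not Dia p is false.
    At s4: Box s requires s at every successor {s2, s4}.
      s fails at s2, so Box s is false at s4.
Satisfying worlds: {s2}

s2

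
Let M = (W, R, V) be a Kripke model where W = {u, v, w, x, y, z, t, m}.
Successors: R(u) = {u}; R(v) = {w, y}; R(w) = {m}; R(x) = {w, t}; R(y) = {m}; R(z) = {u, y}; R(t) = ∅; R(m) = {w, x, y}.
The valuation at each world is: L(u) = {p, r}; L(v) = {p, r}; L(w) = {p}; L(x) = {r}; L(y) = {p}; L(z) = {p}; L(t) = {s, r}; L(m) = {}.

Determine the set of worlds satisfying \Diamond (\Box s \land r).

x

Let φ = \Diamond (\Box s \land r). Evaluate φ at each world:
  u (successors {u}): φ is false.
  v (successors {w, y}): φ is false.
  w (successors {m}): φ is false.
  x (successors {w, t}): φ is true.
  y (successors {m}): φ is false.
  z (successors {u, y}): φ is false.
  t (successors ∅): φ is false.
  m (successors {w, x, y}): φ is false.
For instance, at x:
  At x: \Diamond (\Box s \land r) requires \Box s \land r at some successor in {w, t}.
    \Box s \land r holds at t, so \Diamond (\Box s \land r) is true at x.
      At t: \Box s is true, r is true, so \Box s \land r is true.
Satisfying worlds: {x}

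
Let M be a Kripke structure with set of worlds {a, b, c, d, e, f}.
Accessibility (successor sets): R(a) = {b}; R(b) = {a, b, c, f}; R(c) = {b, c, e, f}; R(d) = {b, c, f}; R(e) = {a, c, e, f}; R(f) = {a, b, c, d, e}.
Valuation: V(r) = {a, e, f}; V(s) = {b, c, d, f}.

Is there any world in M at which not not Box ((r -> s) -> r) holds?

No

Let φ = not not Box ((r -> s) -> r). Evaluate φ at each world:
  a (successors {b}): φ is false.
  b (successors {a, b, c, f}): φ is false.
  c (successors {b, c, e, f}): φ is false.
  d (successors {b, c, f}): φ is false.
  e (successors {a, c, e, f}): φ is false.
  f (successors {a, b, c, d, e}): φ is false.
For instance, at e:
  At e: not Box ((r -> s) -> r) is true, so not not Box ((r -> s) -> r) is false.
    At e: Box ((r -> s) -> r) is false, so not Box ((r -> s) -> r) is true.
      At e: Box ((r -> s) -> r) requires (r -> s) -> r at every successor {a, c, e, f}.
        (r -> s) -> r fails at c, so Box ((r -> s) -> r) is false at e.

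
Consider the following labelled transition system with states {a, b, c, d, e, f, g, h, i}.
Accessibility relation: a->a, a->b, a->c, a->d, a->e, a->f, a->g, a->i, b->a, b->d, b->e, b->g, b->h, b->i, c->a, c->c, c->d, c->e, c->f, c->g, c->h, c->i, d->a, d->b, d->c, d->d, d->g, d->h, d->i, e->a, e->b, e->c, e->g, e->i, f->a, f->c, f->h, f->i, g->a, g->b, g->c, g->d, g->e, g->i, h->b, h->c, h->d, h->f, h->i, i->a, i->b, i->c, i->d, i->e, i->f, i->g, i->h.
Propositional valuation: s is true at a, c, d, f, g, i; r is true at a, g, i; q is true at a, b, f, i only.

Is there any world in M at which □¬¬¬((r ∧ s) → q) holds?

No

Let φ = □¬¬¬((r ∧ s) → q). Evaluate φ at each world:
  a (successors {a, b, c, d, e, f, g, i}): φ is false.
  b (successors {a, d, e, g, h, i}): φ is false.
  c (successors {a, c, d, e, f, g, h, i}): φ is false.
  d (successors {a, b, c, d, g, h, i}): φ is false.
  e (successors {a, b, c, g, i}): φ is false.
  f (successors {a, c, h, i}): φ is false.
  g (successors {a, b, c, d, e, i}): φ is false.
  h (successors {b, c, d, f, i}): φ is false.
  i (successors {a, b, c, d, e, f, g, h}): φ is false.
For instance, at b:
  At b: □¬¬¬((r ∧ s) → q) requires ¬¬¬((r ∧ s) → q) at every successor {a, d, e, g, h, i}.
    ¬¬¬((r ∧ s) → q) fails at a, so □¬¬¬((r ∧ s) → q) is false at b.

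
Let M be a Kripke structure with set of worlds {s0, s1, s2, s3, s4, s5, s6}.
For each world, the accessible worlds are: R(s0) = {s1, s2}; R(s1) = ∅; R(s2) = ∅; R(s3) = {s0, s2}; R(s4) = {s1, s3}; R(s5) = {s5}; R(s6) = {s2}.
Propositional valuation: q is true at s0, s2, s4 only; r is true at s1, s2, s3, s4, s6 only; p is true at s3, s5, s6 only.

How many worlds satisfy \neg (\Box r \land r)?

3

Let φ = \neg (\Box r \land r). Evaluate φ at each world:
  s0 (successors {s1, s2}): φ is true.
  s1 (successors ∅): φ is false.
  s2 (successors ∅): φ is false.
  s3 (successors {s0, s2}): φ is true.
  s4 (successors {s1, s3}): φ is false.
  s5 (successors {s5}): φ is true.
  s6 (successors {s2}): φ is false.
For instance, at s4:
  At s4: \Box r \land r is true, so \neg (\Box r \land r) is false.
    At s4: \Box r is true, r is true, so \Box r \land r is true.
      At s4: \Box r requires r at every successor {s1, s3}.
        At s1: r is true.
        At s3: r is true.
      So \Box r is true at s4.
Satisfying worlds: {s0, s3, s5}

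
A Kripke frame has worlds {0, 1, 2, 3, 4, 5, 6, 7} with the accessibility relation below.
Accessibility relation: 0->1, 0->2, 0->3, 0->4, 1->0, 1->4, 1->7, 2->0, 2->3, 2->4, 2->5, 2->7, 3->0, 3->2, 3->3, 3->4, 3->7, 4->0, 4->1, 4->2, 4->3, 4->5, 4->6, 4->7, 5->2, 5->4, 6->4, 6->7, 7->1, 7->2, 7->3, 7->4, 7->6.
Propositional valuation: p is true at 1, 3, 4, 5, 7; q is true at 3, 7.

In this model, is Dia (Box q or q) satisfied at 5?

No

At 5: Dia (Box q or q) requires Box q or q at some successor in {2, 4}.
  At 2: Box q or q is false.
  At 4: Box q or q is false.
So Dia (Box q or q) is false at 5.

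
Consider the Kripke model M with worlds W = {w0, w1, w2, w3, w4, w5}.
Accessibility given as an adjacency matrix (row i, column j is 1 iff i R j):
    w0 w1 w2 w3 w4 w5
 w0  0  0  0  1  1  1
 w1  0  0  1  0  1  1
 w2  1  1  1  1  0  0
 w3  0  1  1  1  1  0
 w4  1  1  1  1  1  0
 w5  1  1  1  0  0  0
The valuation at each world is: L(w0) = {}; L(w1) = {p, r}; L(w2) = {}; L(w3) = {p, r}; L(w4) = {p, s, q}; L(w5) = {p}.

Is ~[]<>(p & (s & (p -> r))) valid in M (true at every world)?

Recall that []ψ holds at a world iff ψ holds at every accessible world, and <>ψ holds iff ψ holds at some accessible world.
Let φ = ~[]<>(p & (s & (p -> r))). Evaluate φ at each world:
  w0 (successors {w3, w4, w5}): φ is true.
  w1 (successors {w2, w4, w5}): φ is true.
  w2 (successors {w0, w1, w2, w3}): φ is true.
  w3 (successors {w1, w2, w3, w4}): φ is true.
  w4 (successors {w0, w1, w2, w3, w4}): φ is true.
  w5 (successors {w0, w1, w2}): φ is true.
For instance, at w5:
  At w5: []<>(p & (s & (p -> r))) is false, so ~[]<>(p & (s & (p -> r))) is true.
    At w5: []<>(p & (s & (p -> r))) requires <>(p & (s & (p -> r))) at every successor {w0, w1, w2}.
      <>(p & (s & (p -> r))) fails at w0, so []<>(p & (s & (p -> r))) is false at w5.

Yes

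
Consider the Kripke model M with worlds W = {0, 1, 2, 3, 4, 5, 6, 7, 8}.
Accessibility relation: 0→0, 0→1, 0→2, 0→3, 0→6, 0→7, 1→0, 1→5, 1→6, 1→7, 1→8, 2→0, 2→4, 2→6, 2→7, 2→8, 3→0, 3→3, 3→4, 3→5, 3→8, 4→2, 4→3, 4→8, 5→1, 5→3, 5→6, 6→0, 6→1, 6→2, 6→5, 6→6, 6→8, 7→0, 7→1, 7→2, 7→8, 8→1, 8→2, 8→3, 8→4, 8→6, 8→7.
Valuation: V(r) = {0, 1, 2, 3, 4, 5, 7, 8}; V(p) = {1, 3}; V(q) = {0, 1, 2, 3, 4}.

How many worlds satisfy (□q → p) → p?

2

Let φ = (□q → p) → p. Evaluate φ at each world:
  0 (successors {0, 1, 2, 3, 6, 7}): φ is false.
  1 (successors {0, 5, 6, 7, 8}): φ is true.
  2 (successors {0, 4, 6, 7, 8}): φ is false.
  3 (successors {0, 3, 4, 5, 8}): φ is true.
  4 (successors {2, 3, 8}): φ is false.
  5 (successors {1, 3, 6}): φ is false.
  6 (successors {0, 1, 2, 5, 6, 8}): φ is false.
  7 (successors {0, 1, 2, 8}): φ is false.
  8 (successors {1, 2, 3, 4, 6, 7}): φ is false.
For instance, at 7:
  At 7: □q → p is true, p is false, so (□q → p) → p is false.
    At 7: □q is false, p is false, so □q → p is true.
      At 7: □q requires q at every successor {0, 1, 2, 8}.
        q fails at 8, so □q is false at 7.
Satisfying worlds: {1, 3}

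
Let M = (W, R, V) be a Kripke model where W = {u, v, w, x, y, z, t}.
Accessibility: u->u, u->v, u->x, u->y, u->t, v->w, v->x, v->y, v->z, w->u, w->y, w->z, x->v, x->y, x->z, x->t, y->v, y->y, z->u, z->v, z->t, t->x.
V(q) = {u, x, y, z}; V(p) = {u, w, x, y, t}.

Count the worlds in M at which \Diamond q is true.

Let φ = \Diamond q. Evaluate φ at each world:
  u (successors {u, v, x, y, t}): φ is true.
  v (successors {w, x, y, z}): φ is true.
  w (successors {u, y, z}): φ is true.
  x (successors {v, y, z, t}): φ is true.
  y (successors {v, y}): φ is true.
  z (successors {u, v, t}): φ is true.
  t (successors {x}): φ is true.
For instance, at t:
  At t: \Diamond q requires q at some successor in {x}.
    q holds at x, so \Diamond q is true at t.
Satisfying worlds: {u, v, w, x, y, z, t}

7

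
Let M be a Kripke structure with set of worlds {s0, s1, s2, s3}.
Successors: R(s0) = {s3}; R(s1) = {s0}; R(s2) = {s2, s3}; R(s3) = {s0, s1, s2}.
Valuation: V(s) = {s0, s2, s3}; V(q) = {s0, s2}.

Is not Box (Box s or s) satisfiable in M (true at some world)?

Let φ = not Box (Box s or s). Evaluate φ at each world:
  s0 (successors {s3}): φ is false.
  s1 (successors {s0}): φ is false.
  s2 (successors {s2, s3}): φ is false.
  s3 (successors {s0, s1, s2}): φ is false.
For instance, at s1:
  At s1: Box (Box s or s) is true, so not Box (Box s or s) is false.
    At s1: Box (Box s or s) requires Box s or s at every successor {s0}.
      At s0: Box s or s is true.
    So Box (Box s or s) is true at s1.

No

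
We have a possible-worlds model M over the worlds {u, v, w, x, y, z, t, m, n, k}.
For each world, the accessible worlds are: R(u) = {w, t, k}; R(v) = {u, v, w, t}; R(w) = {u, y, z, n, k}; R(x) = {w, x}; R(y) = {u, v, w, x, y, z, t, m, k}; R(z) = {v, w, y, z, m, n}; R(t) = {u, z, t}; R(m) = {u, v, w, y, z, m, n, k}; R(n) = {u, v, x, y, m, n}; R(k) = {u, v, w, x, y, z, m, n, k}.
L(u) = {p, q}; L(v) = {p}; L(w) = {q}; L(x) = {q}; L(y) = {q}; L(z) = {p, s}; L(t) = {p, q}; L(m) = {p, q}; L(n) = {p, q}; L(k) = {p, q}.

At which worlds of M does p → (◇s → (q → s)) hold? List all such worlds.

Let φ = p → (◇s → (q → s)). Evaluate φ at each world:
  u (successors {w, t, k}): φ is true.
  v (successors {u, v, w, t}): φ is true.
  w (successors {u, y, z, n, k}): φ is true.
  x (successors {w, x}): φ is true.
  y (successors {u, v, w, x, y, z, t, m, k}): φ is true.
  z (successors {v, w, y, z, m, n}): φ is true.
  t (successors {u, z, t}): φ is false.
  m (successors {u, v, w, y, z, m, n, k}): φ is false.
  n (successors {u, v, x, y, m, n}): φ is true.
  k (successors {u, v, w, x, y, z, m, n, k}): φ is false.
For instance, at m:
  At m: p is true, ◇s → (q → s) is false, so p → (◇s → (q → s)) is false.
    At m: ◇s is true, q → s is false, so ◇s → (q → s) is false.
      At m: ◇s requires s at some successor in {u, v, w, y, z, m, n, k}.
        s holds at z, so ◇s is true at m.
Satisfying worlds: {u, v, w, x, y, z, n}

u, v, w, x, y, z, n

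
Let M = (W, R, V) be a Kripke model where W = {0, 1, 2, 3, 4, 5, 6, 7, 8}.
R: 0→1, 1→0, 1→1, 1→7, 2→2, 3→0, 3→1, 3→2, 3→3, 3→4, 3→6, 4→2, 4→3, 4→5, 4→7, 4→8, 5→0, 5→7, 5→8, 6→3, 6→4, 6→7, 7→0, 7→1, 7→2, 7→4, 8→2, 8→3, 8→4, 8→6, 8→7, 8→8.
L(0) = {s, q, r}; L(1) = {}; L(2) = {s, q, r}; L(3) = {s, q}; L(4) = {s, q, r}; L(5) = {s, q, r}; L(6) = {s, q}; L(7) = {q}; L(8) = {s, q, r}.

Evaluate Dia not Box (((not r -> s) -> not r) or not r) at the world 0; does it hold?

At 0: Dia not Box (((not r -> s) -> not r) or not r) requires not Box (((not r -> s) -> not r) or not r) at some successor in {1}.
  not Box (((not r -> s) -> not r) or not r) holds at 1, so Dia not Box (((not r -> s) -> not r) or not r) is true at 0.
    At 1: Box (((not r -> s) -> not r) or not r) is false, so not Box (((not r -> s) -> not r) or not r) is true.
      At 1: Box (((not r -> s) -> not r) or not r) requires ((not r -> s) -> not r) or not r at every successor {0, 1, 7}.
        ((not r -> s) -> not r) or not r fails at 0, so Box (((not r -> s) -> not r) or not r) is false at 1.

Yes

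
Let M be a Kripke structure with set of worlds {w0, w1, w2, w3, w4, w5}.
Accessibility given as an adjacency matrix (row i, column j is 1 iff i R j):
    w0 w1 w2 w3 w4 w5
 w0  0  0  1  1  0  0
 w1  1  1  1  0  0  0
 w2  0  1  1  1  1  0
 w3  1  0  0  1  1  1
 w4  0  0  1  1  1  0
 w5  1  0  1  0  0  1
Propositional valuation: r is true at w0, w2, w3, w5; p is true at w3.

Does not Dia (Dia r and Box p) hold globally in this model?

Let φ = not Dia (Dia r and Box p). Evaluate φ at each world:
  w0 (successors {w2, w3}): φ is true.
  w1 (successors {w0, w1, w2}): φ is true.
  w2 (successors {w1, w2, w3, w4}): φ is true.
  w3 (successors {w0, w3, w4, w5}): φ is true.
  w4 (successors {w2, w3, w4}): φ is true.
  w5 (successors {w0, w2, w5}): φ is true.
For instance, at w4:
  At w4: Dia (Dia r and Box p) is false, so not Dia (Dia r and Box p) is true.
    At w4: Dia (Dia r and Box p) requires Dia r and Box p at some successor in {w2, w3, w4}.
      At w2: Dia r and Box p is false.
      At w3: Dia r and Box p is false.
      At w4: Dia r and Box p is false.
    So Dia (Dia r and Box p) is false at w4.

Yes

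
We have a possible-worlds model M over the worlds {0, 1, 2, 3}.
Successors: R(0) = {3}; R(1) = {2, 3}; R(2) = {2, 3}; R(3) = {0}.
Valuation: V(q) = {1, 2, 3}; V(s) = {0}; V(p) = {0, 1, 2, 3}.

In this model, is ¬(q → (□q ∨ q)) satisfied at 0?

At 0: q → (□q ∨ q) is true, so ¬(q → (□q ∨ q)) is false.
  At 0: q is false, □q ∨ q is true, so q → (□q ∨ q) is true.
    At 0: □q is true, q is false, so □q ∨ q is true.
      At 0: □q requires q at every successor {3}.
        At 3: q is true.
      So □q is true at 0.

No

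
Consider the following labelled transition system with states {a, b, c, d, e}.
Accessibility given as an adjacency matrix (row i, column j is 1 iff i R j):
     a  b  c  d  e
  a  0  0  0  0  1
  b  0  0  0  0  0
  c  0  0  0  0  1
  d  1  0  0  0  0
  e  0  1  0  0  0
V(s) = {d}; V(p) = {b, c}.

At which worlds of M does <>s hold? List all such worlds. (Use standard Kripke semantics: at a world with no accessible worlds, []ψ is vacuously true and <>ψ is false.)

none

Let φ = <>s. Evaluate φ at each world:
  a (successors {e}): φ is false.
  b (successors ∅): φ is false.
  c (successors {e}): φ is false.
  d (successors {a}): φ is false.
  e (successors {b}): φ is false.
For instance, at e:
  At e: <>s requires s at some successor in {b}.
    At b: s is false.
  So <>s is false at e.
Satisfying worlds: none.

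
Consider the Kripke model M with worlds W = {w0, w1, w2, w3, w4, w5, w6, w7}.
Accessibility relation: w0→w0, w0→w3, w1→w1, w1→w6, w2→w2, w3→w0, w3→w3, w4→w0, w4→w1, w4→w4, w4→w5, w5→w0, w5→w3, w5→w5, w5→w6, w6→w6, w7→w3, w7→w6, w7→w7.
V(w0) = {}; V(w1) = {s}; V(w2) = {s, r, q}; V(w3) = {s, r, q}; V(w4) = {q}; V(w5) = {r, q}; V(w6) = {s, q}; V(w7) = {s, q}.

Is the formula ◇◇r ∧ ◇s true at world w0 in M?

Yes

At w0: ◇◇r is true, ◇s is true, so ◇◇r ∧ ◇s is true.
  At w0: ◇◇r requires ◇r at some successor in {w0, w3}.
    ◇r holds at w0, so ◇◇r is true at w0.
      At w0: ◇r requires r at some successor in {w0, w3}.
        r holds at w3, so ◇r is true at w0.
  At w0: ◇s requires s at some successor in {w0, w3}.
    s holds at w3, so ◇s is true at w0.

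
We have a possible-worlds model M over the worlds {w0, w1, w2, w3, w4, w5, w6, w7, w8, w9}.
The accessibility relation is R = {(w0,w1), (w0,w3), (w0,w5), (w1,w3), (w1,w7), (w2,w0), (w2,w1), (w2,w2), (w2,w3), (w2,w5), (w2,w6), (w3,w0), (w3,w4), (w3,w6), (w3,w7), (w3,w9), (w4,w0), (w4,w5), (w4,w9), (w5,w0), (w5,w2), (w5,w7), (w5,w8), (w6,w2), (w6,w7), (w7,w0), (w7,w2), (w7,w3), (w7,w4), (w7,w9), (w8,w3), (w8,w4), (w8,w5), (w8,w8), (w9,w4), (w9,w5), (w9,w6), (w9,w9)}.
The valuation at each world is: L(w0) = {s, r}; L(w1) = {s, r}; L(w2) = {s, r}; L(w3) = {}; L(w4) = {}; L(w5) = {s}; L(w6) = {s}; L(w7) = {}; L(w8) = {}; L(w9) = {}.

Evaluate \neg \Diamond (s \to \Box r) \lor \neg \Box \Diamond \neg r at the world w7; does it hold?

No

At w7: \neg \Diamond (s \to \Box r) is false, \neg \Box \Diamond \neg r is false, so \neg \Diamond (s \to \Box r) \lor \neg \Box \Diamond \neg r is false.
  At w7: \Diamond (s \to \Box r) is true, so \neg \Diamond (s \to \Box r) is false.
    At w7: \Diamond (s \to \Box r) requires s \to \Box r at some successor in {w0, w2, w3, w4, w9}.
      s \to \Box r holds at w3, so \Diamond (s \to \Box r) is true at w7.
  At w7: \Box \Diamond \neg r is true, so \neg \Box \Diamond \neg r is false.
    At w7: \Box \Diamond \neg r requires \Diamond \neg r at every successor {w0, w2, w3, w4, w9}.
      At w0: \Diamond \neg r is true.
      At w2: \Diamond \neg r is true.
      At w3: \Diamond \neg r is true.
      At w4: \Diamond \neg r is true.
      At w9: \Diamond \neg r is true.
    So \Box \Diamond \neg r is true at w7.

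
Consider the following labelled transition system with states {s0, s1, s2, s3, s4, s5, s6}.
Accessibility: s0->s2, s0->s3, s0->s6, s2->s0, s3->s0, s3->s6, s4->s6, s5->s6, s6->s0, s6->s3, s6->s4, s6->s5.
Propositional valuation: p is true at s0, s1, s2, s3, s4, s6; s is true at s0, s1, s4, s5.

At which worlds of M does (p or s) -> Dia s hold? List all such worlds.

Let φ = (p or s) -> Dia s. Evaluate φ at each world:
  s0 (successors {s2, s3, s6}): φ is false.
  s1 (successors ∅): φ is false.
  s2 (successors {s0}): φ is true.
  s3 (successors {s0, s6}): φ is true.
  s4 (successors {s6}): φ is false.
  s5 (successors {s6}): φ is false.
  s6 (successors {s0, s3, s4, s5}): φ is true.
For instance, at s6:
  At s6: p or s is true, Dia s is true, so (p or s) -> Dia s is true.
    At s6: Dia s requires s at some successor in {s0, s3, s4, s5}.
      s holds at s0, so Dia s is true at s6.
Satisfying worlds: {s2, s3, s6}

s2, s3, s6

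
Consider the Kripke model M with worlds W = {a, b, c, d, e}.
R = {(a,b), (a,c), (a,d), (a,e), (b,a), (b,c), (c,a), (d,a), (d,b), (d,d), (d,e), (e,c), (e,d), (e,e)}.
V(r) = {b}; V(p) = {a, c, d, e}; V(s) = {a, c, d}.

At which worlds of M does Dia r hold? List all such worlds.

a, d

Let φ = Dia r. Evaluate φ at each world:
  a (successors {b, c, d, e}): φ is true.
  b (successors {a, c}): φ is false.
  c (successors {a}): φ is false.
  d (successors {a, b, d, e}): φ is true.
  e (successors {c, d, e}): φ is false.
For instance, at a:
  At a: Dia r requires r at some successor in {b, c, d, e}.
    r holds at b, so Dia r is true at a.
Satisfying worlds: {a, d}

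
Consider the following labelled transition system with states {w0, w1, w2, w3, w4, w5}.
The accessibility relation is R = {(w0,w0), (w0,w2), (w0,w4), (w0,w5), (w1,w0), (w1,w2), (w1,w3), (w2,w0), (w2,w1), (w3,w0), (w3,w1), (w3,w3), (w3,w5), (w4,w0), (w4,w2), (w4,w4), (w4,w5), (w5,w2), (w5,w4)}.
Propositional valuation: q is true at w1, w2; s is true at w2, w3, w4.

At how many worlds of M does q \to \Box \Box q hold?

4

Recall that \Box ψ holds at a world iff ψ holds at every accessible world, and \Diamond ψ holds iff ψ holds at some accessible world.
Let φ = q \to \Box \Box q. Evaluate φ at each world:
  w0 (successors {w0, w2, w4, w5}): φ is true.
  w1 (successors {w0, w2, w3}): φ is false.
  w2 (successors {w0, w1}): φ is false.
  w3 (successors {w0, w1, w3, w5}): φ is true.
  w4 (successors {w0, w2, w4, w5}): φ is true.
  w5 (successors {w2, w4}): φ is true.
For instance, at w0:
  At w0: q is false, \Box \Box q is false, so q \to \Box \Box q is true.
    At w0: \Box \Box q requires \Box q at every successor {w0, w2, w4, w5}.
      \Box q fails at w0, so \Box \Box q is false at w0.
Satisfying worlds: {w0, w3, w4, w5}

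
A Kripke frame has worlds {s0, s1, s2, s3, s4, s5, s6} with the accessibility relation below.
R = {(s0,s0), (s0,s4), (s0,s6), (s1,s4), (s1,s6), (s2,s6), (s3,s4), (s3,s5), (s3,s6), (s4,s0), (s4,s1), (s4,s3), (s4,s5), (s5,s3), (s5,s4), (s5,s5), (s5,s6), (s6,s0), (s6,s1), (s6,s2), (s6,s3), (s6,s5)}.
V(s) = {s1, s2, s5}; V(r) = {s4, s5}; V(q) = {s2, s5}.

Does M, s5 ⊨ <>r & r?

Yes

At s5: <>r is true, r is true, so <>r & r is true.
  At s5: <>r requires r at some successor in {s3, s4, s5, s6}.
    r holds at s4, so <>r is true at s5.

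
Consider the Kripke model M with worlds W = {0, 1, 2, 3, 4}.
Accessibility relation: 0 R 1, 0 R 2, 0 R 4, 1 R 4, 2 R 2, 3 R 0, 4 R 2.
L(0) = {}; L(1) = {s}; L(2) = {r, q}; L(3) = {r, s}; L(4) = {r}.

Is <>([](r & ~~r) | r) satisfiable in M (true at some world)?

Recall that []ψ holds at a world iff ψ holds at every accessible world, and <>ψ holds iff ψ holds at some accessible world.
Let φ = <>([](r & ~~r) | r). Evaluate φ at each world:
  0 (successors {1, 2, 4}): φ is true.
  1 (successors {4}): φ is true.
  2 (successors {2}): φ is true.
  3 (successors {0}): φ is false.
  4 (successors {2}): φ is true.
Detail at 0 (witness):
  At 0: <>([](r & ~~r) | r) requires [](r & ~~r) | r at some successor in {1, 2, 4}.
    [](r & ~~r) | r holds at 1, so <>([](r & ~~r) | r) is true at 0.
      At 1: [](r & ~~r) is true, r is false, so [](r & ~~r) | r is true.

Yes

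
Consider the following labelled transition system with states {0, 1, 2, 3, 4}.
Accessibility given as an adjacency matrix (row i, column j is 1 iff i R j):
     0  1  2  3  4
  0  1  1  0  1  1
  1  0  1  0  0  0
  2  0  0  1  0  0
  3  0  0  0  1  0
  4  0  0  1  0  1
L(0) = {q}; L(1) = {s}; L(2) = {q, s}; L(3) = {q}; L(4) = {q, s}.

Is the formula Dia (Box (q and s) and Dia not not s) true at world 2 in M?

Yes

At 2: Dia (Box (q and s) and Dia not not s) requires Box (q and s) and Dia not not s at some successor in {2}.
  Box (q and s) and Dia not not s holds at 2, so Dia (Box (q and s) and Dia not not s) is true at 2.
    At 2: Box (q and s) is true, Dia not not s is true, so Box (q and s) and Dia not not s is true.
      At 2: Box (q and s) requires q and s at every successor {2}.
        At 2: q and s is true.
      So Box (q and s) is true at 2.
      At 2: Dia not not s requires not not s at some successor in {2}.
        not not s holds at 2, so Dia not not s is true at 2.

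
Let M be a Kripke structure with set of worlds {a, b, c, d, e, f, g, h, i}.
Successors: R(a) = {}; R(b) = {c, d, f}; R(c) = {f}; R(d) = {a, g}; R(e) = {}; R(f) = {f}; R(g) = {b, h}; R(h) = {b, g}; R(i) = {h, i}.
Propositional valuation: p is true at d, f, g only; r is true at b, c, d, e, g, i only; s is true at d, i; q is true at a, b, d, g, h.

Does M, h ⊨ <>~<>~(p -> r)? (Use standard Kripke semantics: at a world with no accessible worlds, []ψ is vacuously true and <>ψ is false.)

At h: <>~<>~(p -> r) requires ~<>~(p -> r) at some successor in {b, g}.
  ~<>~(p -> r) holds at g, so <>~<>~(p -> r) is true at h.
    At g: <>~(p -> r) is false, so ~<>~(p -> r) is true.
      At g: <>~(p -> r) requires ~(p -> r) at some successor in {b, h}.
        At b: ~(p -> r) is false.
        At h: ~(p -> r) is false.
      So <>~(p -> r) is false at g.

Yes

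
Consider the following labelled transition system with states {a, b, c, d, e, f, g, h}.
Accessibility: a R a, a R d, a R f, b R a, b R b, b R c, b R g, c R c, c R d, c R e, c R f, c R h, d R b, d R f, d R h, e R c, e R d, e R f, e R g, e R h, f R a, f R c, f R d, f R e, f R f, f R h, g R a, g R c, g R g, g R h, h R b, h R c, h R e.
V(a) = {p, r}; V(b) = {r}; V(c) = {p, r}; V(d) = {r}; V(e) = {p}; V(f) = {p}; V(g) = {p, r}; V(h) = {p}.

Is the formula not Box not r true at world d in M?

At d: Box not r is false, so not Box not r is true.
  At d: Box not r requires not r at every successor {b, f, h}.
    not r fails at b, so Box not r is false at d.

Yes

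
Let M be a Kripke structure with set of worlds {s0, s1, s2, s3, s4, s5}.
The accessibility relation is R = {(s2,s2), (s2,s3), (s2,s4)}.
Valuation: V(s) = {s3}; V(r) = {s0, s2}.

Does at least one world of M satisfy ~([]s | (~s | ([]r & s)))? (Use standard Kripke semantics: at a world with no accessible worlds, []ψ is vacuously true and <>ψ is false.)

Let φ = ~([]s | (~s | ([]r & s))). Evaluate φ at each world:
  s0 (successors ∅): φ is false.
  s1 (successors ∅): φ is false.
  s2 (successors {s2, s3, s4}): φ is false.
  s3 (successors ∅): φ is false.
  s4 (successors ∅): φ is false.
  s5 (successors ∅): φ is false.
For instance, at s2:
  At s2: []s | (~s | ([]r & s)) is true, so ~([]s | (~s | ([]r & s))) is false.
    At s2: []s is false, ~s | ([]r & s) is true, so []s | (~s | ([]r & s)) is true.
      At s2: []s requires s at every successor {s2, s3, s4}.
        s fails at s2, so []s is false at s2.
      At s2: ~s is true, []r & s is false, so ~s | ([]r & s) is true.

No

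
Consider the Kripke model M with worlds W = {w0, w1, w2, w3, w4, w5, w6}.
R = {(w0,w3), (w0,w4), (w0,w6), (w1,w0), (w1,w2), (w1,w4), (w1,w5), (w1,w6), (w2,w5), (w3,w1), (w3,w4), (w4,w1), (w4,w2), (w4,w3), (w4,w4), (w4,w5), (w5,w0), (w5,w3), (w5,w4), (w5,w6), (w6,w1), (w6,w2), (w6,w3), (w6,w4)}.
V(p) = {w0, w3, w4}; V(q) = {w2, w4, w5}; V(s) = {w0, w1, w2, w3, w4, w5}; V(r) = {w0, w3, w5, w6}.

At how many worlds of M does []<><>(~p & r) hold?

Let φ = []<><>(~p & r). Evaluate φ at each world:
  w0 (successors {w3, w4, w6}): φ is true.
  w1 (successors {w0, w2, w4, w5, w6}): φ is true.
  w2 (successors {w5}): φ is true.
  w3 (successors {w1, w4}): φ is true.
  w4 (successors {w1, w2, w3, w4, w5}): φ is true.
  w5 (successors {w0, w3, w4, w6}): φ is true.
  w6 (successors {w1, w2, w3, w4}): φ is true.
For instance, at w1:
  At w1: []<><>(~p & r) requires <><>(~p & r) at every successor {w0, w2, w4, w5, w6}.
    At w0: <><>(~p & r) is true.
    At w2: <><>(~p & r) is true.
    At w4: <><>(~p & r) is true.
    At w5: <><>(~p & r) is true.
    At w6: <><>(~p & r) is true.
  So []<><>(~p & r) is true at w1.
Satisfying worlds: {w0, w1, w2, w3, w4, w5, w6}

7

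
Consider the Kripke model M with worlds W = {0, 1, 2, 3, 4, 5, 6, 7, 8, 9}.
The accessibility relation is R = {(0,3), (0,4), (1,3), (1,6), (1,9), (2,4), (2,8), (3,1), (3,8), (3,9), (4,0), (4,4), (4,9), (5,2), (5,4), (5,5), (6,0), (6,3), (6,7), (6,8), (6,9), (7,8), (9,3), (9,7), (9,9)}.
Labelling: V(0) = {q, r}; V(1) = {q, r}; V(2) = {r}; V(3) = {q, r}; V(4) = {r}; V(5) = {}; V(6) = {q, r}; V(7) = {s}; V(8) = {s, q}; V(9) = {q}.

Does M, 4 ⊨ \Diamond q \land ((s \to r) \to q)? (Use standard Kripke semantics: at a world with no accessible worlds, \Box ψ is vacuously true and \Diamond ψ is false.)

At 4: \Diamond q is true, (s \to r) \to q is false, so \Diamond q \land ((s \to r) \to q) is false.
  At 4: \Diamond q requires q at some successor in {0, 4, 9}.
    q holds at 0, so \Diamond q is true at 4.

No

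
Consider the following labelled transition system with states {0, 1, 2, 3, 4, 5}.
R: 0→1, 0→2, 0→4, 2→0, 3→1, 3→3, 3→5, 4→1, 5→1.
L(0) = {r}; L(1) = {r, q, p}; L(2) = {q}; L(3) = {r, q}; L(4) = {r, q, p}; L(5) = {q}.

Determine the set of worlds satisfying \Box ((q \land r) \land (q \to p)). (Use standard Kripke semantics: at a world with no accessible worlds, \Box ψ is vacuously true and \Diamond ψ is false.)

1, 4, 5

Let φ = \Box ((q \land r) \land (q \to p)). Evaluate φ at each world:
  0 (successors {1, 2, 4}): φ is false.
  1 (successors ∅): φ is true.
  2 (successors {0}): φ is false.
  3 (successors {1, 3, 5}): φ is false.
  4 (successors {1}): φ is true.
  5 (successors {1}): φ is true.
For instance, at 3:
  At 3: \Box ((q \land r) \land (q \to p)) requires (q \land r) \land (q \to p) at every successor {1, 3, 5}.
    (q \land r) \land (q \to p) fails at 3, so \Box ((q \land r) \land (q \to p)) is false at 3.
Satisfying worlds: {1, 4, 5}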